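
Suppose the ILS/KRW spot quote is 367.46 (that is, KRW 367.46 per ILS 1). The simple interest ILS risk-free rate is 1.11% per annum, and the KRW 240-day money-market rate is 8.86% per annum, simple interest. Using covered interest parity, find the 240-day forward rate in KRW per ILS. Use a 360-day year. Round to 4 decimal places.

386.3060

T = 240/360 years.
Growth of 1 KRW over T: 1 + 0.0886×240/360 = 1.059066667.
ILS accumulates by 1 + 0.0111×240/360 = 1.007400.
Forward (KRW per ILS) = 367.46 × 1.059066667 / 1.007400 = 386.305973.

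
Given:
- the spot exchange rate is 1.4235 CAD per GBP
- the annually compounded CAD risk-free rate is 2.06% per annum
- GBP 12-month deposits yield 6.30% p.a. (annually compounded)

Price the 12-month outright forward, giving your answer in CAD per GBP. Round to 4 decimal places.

T = 1 year.
CAD growth factor: (1 + 0.0206)^1 = 1.020600.
GBP growth factor: (1 + 0.0630)^1 = 1.063000.
CIP: F = S · (grow CAD)/(grow GBP) = 1.4235 × 1.020600/1.063000 = 1.366721 CAD per GBP.

1.3667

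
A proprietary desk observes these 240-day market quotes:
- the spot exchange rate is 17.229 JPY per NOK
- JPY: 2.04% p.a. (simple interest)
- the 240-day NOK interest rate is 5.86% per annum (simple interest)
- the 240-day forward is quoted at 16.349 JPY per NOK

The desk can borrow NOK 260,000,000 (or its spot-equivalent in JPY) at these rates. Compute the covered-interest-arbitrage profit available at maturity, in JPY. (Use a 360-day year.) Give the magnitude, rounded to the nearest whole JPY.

JPY 123,659,501

T = 240/360 years.
Route A — deposit NOK, sell forward: 260,000,000 × 1.039066666667 × 16.349 = JPY 4,416,802,242.67.
Route B — convert at spot, deposit JPY: 260,000,000 × 17.229 × 1.013600 = JPY 4,540,461,744.00.
The quoted forward undervalues NOK, so borrow NOK, convert to JPY at spot, deposit the JPY at 2.04%, and buy NOK forward at 16.349 to cover the loan.
Arbitrage profit = |4,416,802,242.67 − 4,540,461,744.00| = JPY 123,659,501.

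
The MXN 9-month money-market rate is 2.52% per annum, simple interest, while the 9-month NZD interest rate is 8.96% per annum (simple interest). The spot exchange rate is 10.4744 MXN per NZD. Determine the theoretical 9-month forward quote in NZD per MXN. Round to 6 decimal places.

0.099997

T = 9/12 years.
Growth of 1 MXN over T: 1 + 0.0252×9/12 = 1.018900.
Growth of 1 NZD over T: 1 + 0.0896×9/12 = 1.067200.
CIP: F = S · (grow MXN)/(grow NZD) = 10.4744 × 1.018900/1.067200 = 10.00034 MXN per NZD.
Quoted the other way: 1/10.00034 = 0.099997 NZD per MXN.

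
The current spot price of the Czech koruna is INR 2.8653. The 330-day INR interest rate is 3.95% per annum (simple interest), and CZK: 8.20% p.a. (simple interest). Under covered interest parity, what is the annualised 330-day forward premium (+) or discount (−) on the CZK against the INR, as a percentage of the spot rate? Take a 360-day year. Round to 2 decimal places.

-3.95%

T = 330/360 years.
CIP forward (INR per CZK) = 2.8653 × 1.0362083/1.0751667 = 2.7614766.
Annualised premium = (F − S)/S × (1/T) = (2.7614766 − 2.8653)/2.8653 ÷ (330/360) = -3.95%.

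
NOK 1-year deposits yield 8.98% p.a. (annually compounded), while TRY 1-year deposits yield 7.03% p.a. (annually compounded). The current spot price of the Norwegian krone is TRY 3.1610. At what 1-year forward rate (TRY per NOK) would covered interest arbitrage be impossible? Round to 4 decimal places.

T = 1 year.
TRY growth factor: (1 + 0.0703)^1 = 1.070300.
Growth of 1 NOK over T: (1 + 0.0898)^1 = 1.089800.
So F = 3.161 × 1.070300 / 1.089800 = 3.104440 (TRY/NOK).

3.1044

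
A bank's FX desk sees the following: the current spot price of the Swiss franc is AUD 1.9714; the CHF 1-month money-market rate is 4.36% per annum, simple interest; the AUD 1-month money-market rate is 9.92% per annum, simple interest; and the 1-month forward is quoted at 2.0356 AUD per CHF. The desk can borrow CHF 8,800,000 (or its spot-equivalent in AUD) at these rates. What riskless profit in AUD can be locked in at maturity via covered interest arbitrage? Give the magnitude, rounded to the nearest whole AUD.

AUD 486,632

T = 1/12 years.
Route A — deposit CHF, sell forward: 8,800,000 × 1.0036333333 × 2.0356 = AUD 17,978,364.92.
Route B — convert at spot, deposit AUD: 8,800,000 × 1.9714 × 1.0082666667 = AUD 17,491,732.78.
The quoted forward overvalues CHF, so borrow AUD, buy CHF at spot, deposit the CHF at 4.36%, and sell the proceeds forward at 2.0356.
Arbitrage profit = |17,978,364.92 − 17,491,732.78| = AUD 486,632.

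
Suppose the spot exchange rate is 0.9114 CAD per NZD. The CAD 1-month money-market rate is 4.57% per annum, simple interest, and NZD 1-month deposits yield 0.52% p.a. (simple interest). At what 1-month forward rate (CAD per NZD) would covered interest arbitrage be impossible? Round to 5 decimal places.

T = 1/12 years.
CAD growth factor: 1 + 0.0457×1/12 = 1.0038083.
Growth of 1 NZD over T: 1 + 0.0052×1/12 = 1.0004333.
Forward (CAD per NZD) = 0.9114 × 1.0038083 / 1.0004333 = 0.9144746.

0.91447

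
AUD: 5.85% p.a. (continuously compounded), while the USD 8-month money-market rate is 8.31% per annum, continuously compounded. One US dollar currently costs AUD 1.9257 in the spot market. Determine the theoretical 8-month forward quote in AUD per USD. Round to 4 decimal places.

T = 8/12 years.
Growth of 1 AUD over T: e^(0.0585×8/12) = 1.0397705.
USD accumulates by e^(0.0831×8/12) = 1.0569633.
Forward (AUD per USD) = 1.9257 × 1.0397705 / 1.0569633 = 1.894376.

1.8944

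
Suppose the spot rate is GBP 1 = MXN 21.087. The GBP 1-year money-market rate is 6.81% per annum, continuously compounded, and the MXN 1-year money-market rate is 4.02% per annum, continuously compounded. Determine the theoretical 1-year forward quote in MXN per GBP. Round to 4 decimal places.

T = 1 year.
MXN growth factor: e^(0.0402×1) = 1.04101896.
GBP growth factor: e^(0.0681×1) = 1.07047235.
CIP: F = S · (grow MXN)/(grow GBP) = 21.087 × 1.04101896/1.07047235 = 20.506804 MXN per GBP.

20.5068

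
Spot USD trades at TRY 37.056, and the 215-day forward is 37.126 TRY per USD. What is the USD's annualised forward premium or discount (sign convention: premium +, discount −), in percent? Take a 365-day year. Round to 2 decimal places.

T = 215/365 years.
USD trades forward at +0.18890% vs spot over the period.
×(1/T) gives 0.32% p.a.

+0.32%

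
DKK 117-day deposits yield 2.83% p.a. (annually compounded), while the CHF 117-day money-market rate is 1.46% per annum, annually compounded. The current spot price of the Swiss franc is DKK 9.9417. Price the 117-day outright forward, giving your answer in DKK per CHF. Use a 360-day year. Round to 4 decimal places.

9.9851

T = 117/360 years.
DKK growth factor: (1 + 0.0283)^(117/360) = 1.009111.
CHF growth factor: (1 + 0.0146)^(117/360) = 1.0047218.
CIP: F = S · (grow DKK)/(grow CHF) = 9.9417 × 1.009111/1.0047218 = 9.985131 DKK per CHF.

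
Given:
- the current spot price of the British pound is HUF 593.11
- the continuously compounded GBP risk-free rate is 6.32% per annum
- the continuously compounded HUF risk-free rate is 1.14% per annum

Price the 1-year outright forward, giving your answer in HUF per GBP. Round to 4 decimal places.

T = 1 year.
HUF growth factor: e^(0.0114×1) = 1.011465228.
GBP accumulates by e^(0.0632×1) = 1.065239866.
So F = 593.11 × 1.011465228 / 1.065239866 = 563.169067 (HUF/GBP).

563.1691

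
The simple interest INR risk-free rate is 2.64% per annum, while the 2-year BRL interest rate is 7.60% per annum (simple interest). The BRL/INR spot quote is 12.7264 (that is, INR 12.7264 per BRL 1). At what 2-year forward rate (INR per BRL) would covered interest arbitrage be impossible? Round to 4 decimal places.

11.6305

T = 2 years.
Growth of 1 INR over T: 1 + 0.0264×2 = 1.052800.
BRL growth factor: 1 + 0.0760×2 = 1.152000.
Forward (INR per BRL) = 12.7264 × 1.052800 / 1.152000 = 11.630516.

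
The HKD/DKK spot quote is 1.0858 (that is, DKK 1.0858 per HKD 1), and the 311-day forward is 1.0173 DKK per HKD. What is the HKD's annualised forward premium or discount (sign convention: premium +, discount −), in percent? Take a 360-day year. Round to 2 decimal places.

-7.30%

T = 311/360 years.
Period premium: (1.0173 − 1.0858)/1.0858 = -0.0630871.
×(1/T) gives -7.30% p.a.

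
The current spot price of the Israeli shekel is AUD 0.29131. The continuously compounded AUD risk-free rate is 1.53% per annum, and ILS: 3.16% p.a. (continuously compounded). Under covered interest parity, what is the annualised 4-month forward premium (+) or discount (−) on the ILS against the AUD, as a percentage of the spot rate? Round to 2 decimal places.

-1.63%

T = 4/12 years.
F = S · g_AUD/g_ILS = 0.29131 × 1.005113/1.010589 = 0.28973150.
(F − S)/S ÷ T = (0.28973150 − 0.29131)/0.29131/(4/12) = -0.016256 → -1.63%.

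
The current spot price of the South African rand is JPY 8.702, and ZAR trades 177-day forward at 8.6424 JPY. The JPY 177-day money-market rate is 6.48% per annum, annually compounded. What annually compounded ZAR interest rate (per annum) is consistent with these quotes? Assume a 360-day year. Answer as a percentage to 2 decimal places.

7.98%

T = 177/360 years.
By CIP, F/S equals the JPY-to-ZAR growth ratio: 8.6424/8.702 = 0.9931510.
The JPY side grows by (1 + 0.0648)^(177/360) = 1.0313517.
So the ZAR growth factor = 1.0384641.
r = 1.0384641^(360/177) − 1 = 0.079788 → 7.98%.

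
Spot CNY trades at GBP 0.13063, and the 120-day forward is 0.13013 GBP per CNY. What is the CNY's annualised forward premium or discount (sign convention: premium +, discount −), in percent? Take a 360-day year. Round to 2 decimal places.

T = 120/360 years.
(F − S)/S = (0.13013 − 0.13063)/0.13063 = -0.0038276.
×(1/T) gives -1.15% p.a.

-1.15%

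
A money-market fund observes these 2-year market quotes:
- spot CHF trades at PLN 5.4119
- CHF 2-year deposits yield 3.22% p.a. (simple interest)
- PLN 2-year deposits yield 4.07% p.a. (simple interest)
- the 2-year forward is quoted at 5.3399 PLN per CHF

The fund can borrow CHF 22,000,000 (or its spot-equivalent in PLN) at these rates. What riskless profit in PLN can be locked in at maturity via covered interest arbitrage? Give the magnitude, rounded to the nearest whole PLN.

T = 2 years.
Invest the CHF and cover forward: 22,000,000 × 1.064400 × 5.3399 = PLN 125,043,370.32.
Convert at spot and invest in PLN: 22,000,000 × 5.4119 × 1.081400 = PLN 128,753,430.52.
The quoted forward undervalues CHF, so borrow CHF, convert to PLN at spot, deposit the PLN at 4.07%, and buy CHF forward at 5.3399 to cover the loan.
The gap between the two covered legs is PLN 3,710,060.

PLN 3,710,060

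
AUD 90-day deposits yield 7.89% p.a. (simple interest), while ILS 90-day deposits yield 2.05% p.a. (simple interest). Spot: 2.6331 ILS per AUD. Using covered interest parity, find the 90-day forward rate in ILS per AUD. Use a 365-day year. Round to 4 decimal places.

2.5959

T = 90/365 years.
ILS accumulates by 1 + 0.0205×90/365 = 1.0050548.
AUD growth factor: 1 + 0.0789×90/365 = 1.0194548.
CIP: F = S · (grow ILS)/(grow AUD) = 2.6331 × 1.0050548/1.0194548 = 2.595907 ILS per AUD.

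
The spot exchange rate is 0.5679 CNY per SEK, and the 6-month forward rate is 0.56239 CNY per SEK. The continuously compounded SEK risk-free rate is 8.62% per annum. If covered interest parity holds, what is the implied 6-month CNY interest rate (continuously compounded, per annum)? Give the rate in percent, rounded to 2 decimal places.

6.67%

T = 6/12 years.
By CIP, F/S equals the CNY-to-SEK growth ratio: 0.56239/0.5679 = 0.9902976.
SEK growth factor: e^(0.0862×6/12) = 1.0440423.
That pins the CNY growth at 1.0339126.
r = ln(1.0339126)/(6/12) = 0.066700 → 6.67%.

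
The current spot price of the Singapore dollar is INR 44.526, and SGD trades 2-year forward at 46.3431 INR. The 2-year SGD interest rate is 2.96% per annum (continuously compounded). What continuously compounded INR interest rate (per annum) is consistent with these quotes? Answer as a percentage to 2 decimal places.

4.96%

T = 2 years.
F/S = 46.3431/44.526 = 1.0408099 = (growth of INR) / (growth of SGD).
SGD growth factor: e^(0.0296×2) = 1.0609874.
So the INR growth factor = 1.1042862.
Take logs: ln 1.1042862 / 2 = 0.049600, so 4.96%.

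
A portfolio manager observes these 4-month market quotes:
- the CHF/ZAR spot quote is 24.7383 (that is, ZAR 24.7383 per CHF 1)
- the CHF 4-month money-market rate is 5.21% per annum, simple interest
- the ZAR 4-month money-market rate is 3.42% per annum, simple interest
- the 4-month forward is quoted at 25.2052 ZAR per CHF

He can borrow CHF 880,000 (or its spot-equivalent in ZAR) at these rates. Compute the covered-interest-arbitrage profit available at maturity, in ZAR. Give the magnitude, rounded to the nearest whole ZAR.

ZAR 547,900

T = 4/12 years.
Route A — deposit CHF, sell forward: 880,000 × 1.0173666667 × 25.2052 = ZAR 22,565,778.67.
Route B — convert at spot, deposit ZAR: 880,000 × 24.7383 × 1.011400 = ZAR 22,017,878.63.
The quoted forward overvalues CHF, so borrow ZAR, buy CHF at spot, deposit the CHF at 5.21%, and sell the proceeds forward at 25.2052.
Profit = 22,565,778.67 − 22,017,878.63 = ZAR 547,900.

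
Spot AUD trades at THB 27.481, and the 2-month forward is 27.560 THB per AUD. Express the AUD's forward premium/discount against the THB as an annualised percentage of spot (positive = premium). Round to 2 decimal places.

+1.72%

T = 2/12 years.
Period premium: (27.560 − 27.481)/27.481 = 0.0028747.
Annualise by dividing by T: 0.0028747 / (2/12) = 0.017248 → 1.72%.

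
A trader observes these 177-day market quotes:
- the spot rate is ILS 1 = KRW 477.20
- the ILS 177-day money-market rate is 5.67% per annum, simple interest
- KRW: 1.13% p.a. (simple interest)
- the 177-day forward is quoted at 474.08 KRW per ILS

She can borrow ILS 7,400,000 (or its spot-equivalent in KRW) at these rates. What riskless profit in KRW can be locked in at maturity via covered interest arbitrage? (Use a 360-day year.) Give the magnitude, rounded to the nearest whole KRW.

KRW 55,092,419

T = 177/360 years.
Keep in ILS, deliver into the forward: 7,400,000·1.0278775·474.08 = KRW 3,605,991,622.48.
Swap to KRW now, deposit: 7,400,000·477.20·1.005555833333 = KRW 3,550,899,203.13.
The quoted forward overvalues ILS, so borrow KRW, buy ILS at spot, deposit the ILS at 5.67%, and sell the proceeds forward at 474.08.
Arbitrage profit = |3,605,991,622.48 − 3,550,899,203.13| = KRW 55,092,419.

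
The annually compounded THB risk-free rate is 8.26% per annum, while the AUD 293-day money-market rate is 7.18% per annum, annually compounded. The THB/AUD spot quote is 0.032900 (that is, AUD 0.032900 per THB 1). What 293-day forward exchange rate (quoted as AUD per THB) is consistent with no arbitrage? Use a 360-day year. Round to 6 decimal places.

T = 293/360 years.
Growth of 1 AUD over T: (1 + 0.0718)^(293/360) = 1.0580574.
THB growth factor: (1 + 0.0826)^(293/360) = 1.0667266.
Forward (AUD per THB) = 0.0329 × 1.0580574 / 1.0667266 = 0.03263262.

0.032633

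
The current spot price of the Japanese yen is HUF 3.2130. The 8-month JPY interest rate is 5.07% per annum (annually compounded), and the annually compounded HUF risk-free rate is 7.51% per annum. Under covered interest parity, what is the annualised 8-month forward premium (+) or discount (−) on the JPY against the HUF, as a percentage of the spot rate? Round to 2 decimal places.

+2.31%

T = 8/12 years.
CIP forward (HUF per JPY) = 3.213 × 1.049460/1.0335206 = 3.2625523.
(F − S)/S ÷ T = (3.2625523 − 3.213)/3.213/(8/12) = 0.023134 → 2.31%.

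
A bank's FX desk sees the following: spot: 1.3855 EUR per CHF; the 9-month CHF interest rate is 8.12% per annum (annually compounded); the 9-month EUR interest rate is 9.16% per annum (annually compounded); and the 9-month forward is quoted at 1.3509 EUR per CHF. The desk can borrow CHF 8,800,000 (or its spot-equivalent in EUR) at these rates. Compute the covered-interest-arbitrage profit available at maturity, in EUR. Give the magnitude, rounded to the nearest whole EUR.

T = 9/12 years.
Invest the CHF and cover forward: 8,800,000 × 1.060301871 × 1.3509 = EUR 12,604,783.82.
Convert at spot and invest in EUR: 8,800,000 × 1.3855 × 1.0679419471 = EUR 13,020,775.40.
The quoted forward undervalues CHF, so borrow CHF, convert to EUR at spot, deposit the EUR at 9.16%, and buy CHF forward at 1.3509 to cover the loan.
The gap between the two covered legs is EUR 415,992.

EUR 415,992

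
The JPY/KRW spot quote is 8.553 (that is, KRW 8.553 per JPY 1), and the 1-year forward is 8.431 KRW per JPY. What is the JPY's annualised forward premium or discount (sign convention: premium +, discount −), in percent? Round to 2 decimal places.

-1.43%

T = 1 year.
(F − S)/S = (8.431 − 8.553)/8.553 = -0.0142640.
×(1/T) gives -1.43% p.a.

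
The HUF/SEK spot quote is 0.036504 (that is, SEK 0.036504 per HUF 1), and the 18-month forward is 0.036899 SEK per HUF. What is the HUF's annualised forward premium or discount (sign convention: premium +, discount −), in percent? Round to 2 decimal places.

+0.72%

T = 18/12 years.
HUF trades forward at +1.08207% vs spot over the period.
Annualise by dividing by T: 0.0108207 / (18/12) = 0.007214 → 0.72%.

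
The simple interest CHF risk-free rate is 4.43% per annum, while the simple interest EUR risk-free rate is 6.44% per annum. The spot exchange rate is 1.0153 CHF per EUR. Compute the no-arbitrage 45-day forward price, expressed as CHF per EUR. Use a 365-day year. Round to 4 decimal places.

T = 45/365 years.
CHF accumulates by 1 + 0.0443×45/365 = 1.0054616.
Growth of 1 EUR over T: 1 + 0.0644×45/365 = 1.0079397.
CIP: F = S · (grow CHF)/(grow EUR) = 1.0153 × 1.0054616/1.0079397 = 1.012804 CHF per EUR.

1.0128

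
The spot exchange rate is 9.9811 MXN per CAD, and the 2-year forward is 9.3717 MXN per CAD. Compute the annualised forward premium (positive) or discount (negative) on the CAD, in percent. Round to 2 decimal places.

T = 2 years.
CAD trades forward at -6.10554% vs spot over the period.
Per annum: -0.0610554 / 2 = -0.030528 = -3.05%.

-3.05%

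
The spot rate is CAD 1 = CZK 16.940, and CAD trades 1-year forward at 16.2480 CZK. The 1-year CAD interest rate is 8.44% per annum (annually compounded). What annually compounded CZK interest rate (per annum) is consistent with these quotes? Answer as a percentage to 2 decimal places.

4.01%

T = 1 year.
CIP gives F = S · g_CZK/g_CAD, so g_CZK/g_CAD = 16.248/16.94 = 0.9591499.
The CAD side grows by (1 + 0.0844)^1 = 1.084400.
So the CZK growth factor = 1.0401022.
Annualise: 1.0401022^(1/1) − 1 = 0.040102 = 4.01%.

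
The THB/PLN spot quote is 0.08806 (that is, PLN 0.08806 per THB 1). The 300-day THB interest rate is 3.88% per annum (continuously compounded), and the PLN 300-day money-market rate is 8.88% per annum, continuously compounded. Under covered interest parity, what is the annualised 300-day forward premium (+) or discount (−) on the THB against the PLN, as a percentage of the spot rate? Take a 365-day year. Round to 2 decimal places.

+5.10%

T = 300/365 years.
CIP forward (PLN per THB) = 0.08806 × 1.0757158/1.0324044 = 0.09175429.
(F − S)/S ÷ T = (0.09175429 − 0.08806)/0.08806/(300/365) = 0.051042 → 5.10%.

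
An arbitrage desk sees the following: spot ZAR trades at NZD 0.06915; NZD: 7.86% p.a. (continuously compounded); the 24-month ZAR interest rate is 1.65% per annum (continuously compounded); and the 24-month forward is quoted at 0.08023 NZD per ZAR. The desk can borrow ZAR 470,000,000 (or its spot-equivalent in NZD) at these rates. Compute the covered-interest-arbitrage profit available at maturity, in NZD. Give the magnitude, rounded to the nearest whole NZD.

T = 2 years.
Route A — deposit ZAR, sell forward: 470,000,000 × 1.0335505392 × 0.08023 = NZD 38,973,227.09.
Route B — convert at spot, deposit NZD: 470,000,000 × 0.06915 × 1.1702296364 = NZD 38,033,048.30.
The quoted forward overvalues ZAR, so borrow NZD, buy ZAR at spot, deposit the ZAR at 1.65%, and sell the proceeds forward at 0.08023.
Arbitrage profit = |38,973,227.09 − 38,033,048.30| = NZD 940,179.

NZD 940,179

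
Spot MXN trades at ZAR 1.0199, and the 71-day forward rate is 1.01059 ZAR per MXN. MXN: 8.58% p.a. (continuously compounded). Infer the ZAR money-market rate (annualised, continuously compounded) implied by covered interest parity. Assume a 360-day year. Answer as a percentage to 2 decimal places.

T = 71/360 years.
F/S = 1.01059/1.0199 = 0.9908717 = (growth of ZAR) / (growth of MXN).
The MXN side grows by e^(0.0858×71/360) = 1.0170656.
Hence g_ZAR = 1.0077815.
r = ln(1.0077815)/(71/360) = 0.039303 → 3.93%.

3.93%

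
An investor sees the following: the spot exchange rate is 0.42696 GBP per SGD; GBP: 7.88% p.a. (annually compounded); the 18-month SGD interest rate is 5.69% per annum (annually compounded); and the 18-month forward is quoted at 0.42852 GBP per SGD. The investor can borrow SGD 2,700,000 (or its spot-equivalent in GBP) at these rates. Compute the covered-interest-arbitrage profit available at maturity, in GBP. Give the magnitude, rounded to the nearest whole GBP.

T = 18/12 years.
Route A — deposit SGD, sell forward: 2,700,000 × 1.086552829 × 0.42852 = GBP 1,257,145.97.
Route B — convert at spot, deposit GBP: 2,700,000 × 0.42696 × 1.120498828 = GBP 1,291,702.08.
The quoted forward undervalues SGD, so borrow SGD, convert to GBP at spot, deposit the GBP at 7.88%, and buy SGD forward at 0.42852 to cover the loan.
Arbitrage profit = |1,257,145.97 − 1,291,702.08| = GBP 34,556.

GBP 34,556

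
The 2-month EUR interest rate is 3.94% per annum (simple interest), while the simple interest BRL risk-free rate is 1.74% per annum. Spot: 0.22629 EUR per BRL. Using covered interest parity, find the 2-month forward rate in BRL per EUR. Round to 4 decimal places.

T = 2/12 years.
Growth of 1 EUR over T: 1 + 0.0394×2/12 = 1.0065667.
BRL growth factor: 1 + 0.0174×2/12 = 1.002900.
So F = 0.22629 × 1.0065667 / 1.002900 = 0.2271173 (EUR/BRL).
Quoted the other way: 1/0.2271173 = 4.4030 BRL per EUR.

4.4030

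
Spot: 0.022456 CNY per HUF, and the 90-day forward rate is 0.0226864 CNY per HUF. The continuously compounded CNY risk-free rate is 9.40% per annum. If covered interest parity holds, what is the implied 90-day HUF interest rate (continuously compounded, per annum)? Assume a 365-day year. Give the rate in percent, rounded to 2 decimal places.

T = 90/365 years.
By CIP, F/S equals the CNY-to-HUF growth ratio: 0.0226864/0.022456 = 1.0102601.
CNY growth factor: e^(0.0940×90/365) = 1.0234488.
So the HUF growth factor = 1.0130548.
Take logs: ln 1.0130548 / (90/365) = 0.052602, so 5.26%.

5.26%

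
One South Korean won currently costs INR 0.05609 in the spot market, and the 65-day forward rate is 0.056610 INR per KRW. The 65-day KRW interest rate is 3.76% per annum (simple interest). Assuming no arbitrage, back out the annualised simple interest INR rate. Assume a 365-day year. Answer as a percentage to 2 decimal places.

T = 65/365 years.
F/S = 0.05661/0.05609 = 1.0092708 = (growth of INR) / (growth of KRW).
KRW growth factor: 1 + 0.0376×65/365 = 1.0066959.
Hence g_INR = 1.0160288.
(1.0160288 − 1)/T = 0.090008, i.e. 9.00%.

9.00%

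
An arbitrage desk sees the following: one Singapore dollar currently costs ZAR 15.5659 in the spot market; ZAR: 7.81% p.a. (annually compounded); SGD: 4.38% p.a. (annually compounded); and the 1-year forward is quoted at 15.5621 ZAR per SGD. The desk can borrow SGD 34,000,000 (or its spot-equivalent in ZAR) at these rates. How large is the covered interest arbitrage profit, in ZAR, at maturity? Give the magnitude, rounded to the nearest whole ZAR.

T = 1 year.
Route A — deposit SGD, sell forward: 34,000,000 × 1.043800 × 15.5621 = ZAR 552,286,479.32.
Route B — convert at spot, deposit ZAR: 34,000,000 × 15.5659 × 1.078100 = ZAR 570,574,290.86.
The quoted forward undervalues SGD, so borrow SGD, convert to ZAR at spot, deposit the ZAR at 7.81%, and buy SGD forward at 15.5621 to cover the loan.
Profit = 570,574,290.86 − 552,286,479.32 = ZAR 18,287,812.

ZAR 18,287,812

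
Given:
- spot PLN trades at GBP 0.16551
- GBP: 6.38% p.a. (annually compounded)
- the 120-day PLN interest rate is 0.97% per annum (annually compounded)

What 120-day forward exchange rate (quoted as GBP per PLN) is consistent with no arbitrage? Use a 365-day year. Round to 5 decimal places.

T = 120/365 years.
GBP accumulates by (1 + 0.0638)^(120/365) = 1.0205415.
Growth of 1 PLN over T: (1 + 0.0097)^(120/365) = 1.0031787.
Forward (GBP per PLN) = 0.16551 × 1.0205415 / 1.0031787 = 0.1683746.

0.16837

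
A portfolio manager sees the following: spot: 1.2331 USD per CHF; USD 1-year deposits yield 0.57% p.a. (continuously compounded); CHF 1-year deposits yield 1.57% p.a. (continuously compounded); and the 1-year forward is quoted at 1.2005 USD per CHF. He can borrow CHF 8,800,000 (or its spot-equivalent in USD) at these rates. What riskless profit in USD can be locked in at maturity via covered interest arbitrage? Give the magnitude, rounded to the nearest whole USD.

T = 1 year.
Route A — deposit CHF, sell forward: 8,800,000 × 1.0158238925 × 1.2005 = USD 10,731,569.93.
Route B — convert at spot, deposit USD: 8,800,000 × 1.2331 × 1.0057162759 = USD 10,913,308.91.
The quoted forward undervalues CHF, so borrow CHF, convert to USD at spot, deposit the USD at 0.57%, and buy CHF forward at 1.2005 to cover the loan.
The gap between the two covered legs is USD 181,739.

USD 181,739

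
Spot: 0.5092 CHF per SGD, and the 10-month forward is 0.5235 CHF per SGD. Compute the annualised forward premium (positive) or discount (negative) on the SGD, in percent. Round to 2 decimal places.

T = 10/12 years.
Period premium: (0.5235 − 0.5092)/0.5092 = 0.0280833.
Per annum: 0.0280833 / (10/12) = 0.033700 = 3.37%.

+3.37%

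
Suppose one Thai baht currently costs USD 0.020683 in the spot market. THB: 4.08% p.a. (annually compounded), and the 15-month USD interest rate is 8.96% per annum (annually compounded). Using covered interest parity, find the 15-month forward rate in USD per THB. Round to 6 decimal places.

0.021902

T = 15/12 years.
USD growth factor: (1 + 0.0896)^(15/12) = 1.1132274.
Growth of 1 THB over T: (1 + 0.0408)^(15/12) = 1.0512575.
So F = 0.020683 × 1.1132274 / 1.0512575 = 0.02190223 (USD/THB).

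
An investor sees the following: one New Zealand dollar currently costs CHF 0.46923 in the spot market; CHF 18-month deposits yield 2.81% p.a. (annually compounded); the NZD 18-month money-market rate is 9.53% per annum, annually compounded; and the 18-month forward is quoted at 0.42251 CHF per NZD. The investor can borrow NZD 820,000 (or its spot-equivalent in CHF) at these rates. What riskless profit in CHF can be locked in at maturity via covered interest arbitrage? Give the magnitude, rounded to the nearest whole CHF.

T = 18/12 years.
Route A — deposit NZD, sell forward: 820,000 × 1.14630353 × 0.42251 = CHF 397,146.26.
Route B — convert at spot, deposit CHF: 820,000 × 0.46923 × 1.04244473 = CHF 401,100.00.
The quoted forward undervalues NZD, so borrow NZD, convert to CHF at spot, deposit the CHF at 2.81%, and buy NZD forward at 0.42251 to cover the loan.
The gap between the two covered legs is CHF 3,954.

CHF 3,954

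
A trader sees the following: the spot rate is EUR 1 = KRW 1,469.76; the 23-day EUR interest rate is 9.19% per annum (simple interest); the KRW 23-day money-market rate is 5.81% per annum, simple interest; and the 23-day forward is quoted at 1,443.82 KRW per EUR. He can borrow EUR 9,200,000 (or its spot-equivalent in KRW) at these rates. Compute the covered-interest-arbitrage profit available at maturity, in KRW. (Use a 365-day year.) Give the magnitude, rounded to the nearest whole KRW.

KRW 211,230,436

T = 23/365 years.
Route A — deposit EUR, sell forward: 9,200,000 × 1.005790958904 × 1443.82 = KRW 13,360,066,141.02.
Route B — convert at spot, deposit KRW: 9,200,000 × 1469.76 × 1.00366109589 = KRW 13,571,296,577.12.
The quoted forward undervalues EUR, so borrow EUR, convert to KRW at spot, deposit the KRW at 5.81%, and buy EUR forward at 1,443.82 to cover the loan.
The gap between the two covered legs is KRW 211,230,436.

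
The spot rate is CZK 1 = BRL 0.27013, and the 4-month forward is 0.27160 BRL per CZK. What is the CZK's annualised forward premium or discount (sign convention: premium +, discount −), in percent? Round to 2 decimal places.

T = 4/12 years.
CZK trades forward at +0.54418% vs spot over the period.
Annualise by dividing by T: 0.0054418 / (4/12) = 0.016325 → 1.63%.

+1.63%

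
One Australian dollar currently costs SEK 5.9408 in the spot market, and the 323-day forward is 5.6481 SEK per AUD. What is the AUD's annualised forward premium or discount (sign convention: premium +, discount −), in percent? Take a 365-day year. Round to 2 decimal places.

T = 323/365 years.
(F − S)/S = (5.6481 − 5.9408)/5.9408 = -0.0492695.
Per annum: -0.0492695 / (323/365) = -0.055676 = -5.57%.

-5.57%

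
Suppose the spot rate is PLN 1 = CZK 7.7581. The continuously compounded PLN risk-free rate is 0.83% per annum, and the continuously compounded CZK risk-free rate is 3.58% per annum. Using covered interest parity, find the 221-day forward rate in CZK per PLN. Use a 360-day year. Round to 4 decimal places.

7.8902

T = 221/360 years.
Growth of 1 CZK over T: e^(0.0358×221/360) = 1.0222205.
PLN accumulates by e^(0.0083×221/360) = 1.0051083.
CIP: F = S · (grow CZK)/(grow PLN) = 7.7581 × 1.0222205/1.0051083 = 7.890183 CZK per PLN.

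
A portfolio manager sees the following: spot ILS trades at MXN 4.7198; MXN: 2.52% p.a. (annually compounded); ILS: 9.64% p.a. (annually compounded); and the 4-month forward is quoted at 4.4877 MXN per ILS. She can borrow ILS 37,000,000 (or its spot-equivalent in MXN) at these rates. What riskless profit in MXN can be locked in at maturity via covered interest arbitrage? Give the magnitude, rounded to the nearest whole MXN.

MXN 4,869,704

T = 4/12 years.
Keep in ILS, deliver into the forward: 37,000,000·1.03115276096·4.4877 = MXN 171,217,657.08.
Swap to MXN now, deposit: 37,000,000·4.7198·1.00833041155 = MXN 176,087,361.43.
The quoted forward undervalues ILS, so borrow ILS, convert to MXN at spot, deposit the MXN at 2.52%, and buy ILS forward at 4.4877 to cover the loan.
Arbitrage profit = |171,217,657.08 − 176,087,361.43| = MXN 4,869,704.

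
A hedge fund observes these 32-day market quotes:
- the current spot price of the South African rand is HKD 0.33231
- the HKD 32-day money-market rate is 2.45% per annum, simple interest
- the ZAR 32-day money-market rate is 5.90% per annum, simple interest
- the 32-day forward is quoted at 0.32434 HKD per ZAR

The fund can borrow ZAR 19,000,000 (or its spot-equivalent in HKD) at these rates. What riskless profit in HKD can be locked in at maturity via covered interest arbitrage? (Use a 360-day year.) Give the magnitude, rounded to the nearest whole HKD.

HKD 132,862

T = 32/360 years.
Keep in ZAR, deliver into the forward: 19,000,000·1.005244444·0.32434 = HKD 6,194,778.68.
Swap to HKD now, deposit: 19,000,000·0.33231·1.002177778 = HKD 6,327,640.25.
The quoted forward undervalues ZAR, so borrow ZAR, convert to HKD at spot, deposit the HKD at 2.45%, and buy ZAR forward at 0.32434 to cover the loan.
Arbitrage profit = |6,194,778.68 − 6,327,640.25| = HKD 132,862.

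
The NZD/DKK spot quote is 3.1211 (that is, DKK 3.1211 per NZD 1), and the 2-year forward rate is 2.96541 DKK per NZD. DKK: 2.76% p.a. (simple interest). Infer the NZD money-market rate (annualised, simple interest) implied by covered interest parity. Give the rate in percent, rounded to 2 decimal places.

T = 2 years.
CIP gives F = S · g_DKK/g_NZD, so g_DKK/g_NZD = 2.96541/3.1211 = 0.9501169.
DKK growth factor: 1 + 0.0276×2 = 1.055200.
Hence g_NZD = 1.1106002.
r = (1.1106002 − 1)/2 = 0.055300 → 5.53%.

5.53%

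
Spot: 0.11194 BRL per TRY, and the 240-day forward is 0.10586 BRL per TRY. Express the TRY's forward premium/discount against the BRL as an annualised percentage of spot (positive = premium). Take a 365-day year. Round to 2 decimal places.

-8.26%

T = 240/365 years.
Period premium: (0.10586 − 0.11194)/0.11194 = -0.0543148.
Per annum: -0.0543148 / (240/365) = -0.082604 = -8.26%.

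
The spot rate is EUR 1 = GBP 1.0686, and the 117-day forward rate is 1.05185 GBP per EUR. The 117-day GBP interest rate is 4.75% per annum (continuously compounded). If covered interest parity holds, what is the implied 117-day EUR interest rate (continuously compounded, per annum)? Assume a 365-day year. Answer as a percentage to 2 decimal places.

T = 117/365 years.
F/S = 1.05185/1.0686 = 0.9843253 = (growth of GBP) / (growth of EUR).
GBP growth factor: e^(0.0475×117/365) = 1.0153425.
Hence g_EUR = 1.0315111.
r = ln(1.0315111)/(117/365) = 0.096787 → 9.68%.

9.68%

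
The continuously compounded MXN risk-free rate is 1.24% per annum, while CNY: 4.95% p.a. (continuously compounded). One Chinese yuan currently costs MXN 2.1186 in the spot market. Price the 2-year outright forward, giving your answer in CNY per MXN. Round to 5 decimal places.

0.50837

T = 2 years.
MXN accumulates by e^(0.0124×2) = 1.0251101.
CNY accumulates by e^(0.0495×2) = 1.1040663.
So F = 2.1186 × 1.0251101 / 1.1040663 = 1.967090 (MXN/CNY).
Quoted the other way: 1/1.967090 = 0.50837 CNY per MXN.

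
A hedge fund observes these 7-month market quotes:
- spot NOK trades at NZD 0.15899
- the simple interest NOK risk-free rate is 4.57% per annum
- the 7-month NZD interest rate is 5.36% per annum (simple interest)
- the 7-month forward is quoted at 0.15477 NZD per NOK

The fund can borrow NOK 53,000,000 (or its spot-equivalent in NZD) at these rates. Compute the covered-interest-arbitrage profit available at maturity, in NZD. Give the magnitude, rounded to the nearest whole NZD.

T = 7/12 years.
Keep in NOK, deliver into the forward: 53,000,000·1.026658333·0.15477 = NZD 8,421,483.24.
Swap to NZD now, deposit: 53,000,000·0.15899·1.031266667 = NZD 8,689,937.63.
The quoted forward undervalues NOK, so borrow NOK, convert to NZD at spot, deposit the NZD at 5.36%, and buy NOK forward at 0.15477 to cover the loan.
Arbitrage profit = |8,421,483.24 − 8,689,937.63| = NZD 268,454.

NZD 268,454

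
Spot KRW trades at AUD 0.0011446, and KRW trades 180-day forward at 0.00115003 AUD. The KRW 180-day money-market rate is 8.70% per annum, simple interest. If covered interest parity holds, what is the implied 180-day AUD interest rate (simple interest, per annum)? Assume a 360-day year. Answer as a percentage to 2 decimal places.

T = 180/360 years.
By CIP, F/S equals the AUD-to-KRW growth ratio: 0.00115003/0.0011446 = 1.0047440.
KRW growth factor: 1 + 0.0870×180/360 = 1.043500.
That pins the AUD growth at 1.0484504.
r = (1.0484504 − 1)/(180/360) = 0.096901 → 9.69%.

9.69%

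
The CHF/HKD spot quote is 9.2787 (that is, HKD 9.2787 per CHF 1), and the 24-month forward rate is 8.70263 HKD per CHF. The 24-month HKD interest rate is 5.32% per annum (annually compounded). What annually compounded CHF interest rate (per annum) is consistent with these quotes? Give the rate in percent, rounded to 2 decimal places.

8.75%

T = 2 years.
CIP gives F = S · g_HKD/g_CHF, so g_HKD/g_CHF = 8.70263/9.2787 = 0.9379148.
HKD growth factor: (1 + 0.0532)^2 = 1.1092302.
Hence g_CHF = 1.1826556.
r = 1.1826556^(1/2) − 1 = 0.087500 → 8.75%.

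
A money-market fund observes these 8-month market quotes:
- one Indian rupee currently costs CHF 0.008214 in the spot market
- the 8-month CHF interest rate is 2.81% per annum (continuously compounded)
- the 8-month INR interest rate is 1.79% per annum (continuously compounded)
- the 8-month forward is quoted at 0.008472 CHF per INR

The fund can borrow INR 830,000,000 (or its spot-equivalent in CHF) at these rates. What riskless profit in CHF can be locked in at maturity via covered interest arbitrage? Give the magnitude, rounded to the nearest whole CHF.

T = 8/12 years.
Route A — deposit INR, sell forward: 830,000,000 × 1.01200482 × 0.008472 = CHF 7,116,175.01.
Route B — convert at spot, deposit CHF: 830,000,000 × 0.008214 × 1.018909903 = CHF 6,946,540.53.
The quoted forward overvalues INR, so borrow CHF, buy INR at spot, deposit the INR at 1.79%, and sell the proceeds forward at 0.008472.
Profit = 7,116,175.01 − 6,946,540.53 = CHF 169,634.

CHF 169,634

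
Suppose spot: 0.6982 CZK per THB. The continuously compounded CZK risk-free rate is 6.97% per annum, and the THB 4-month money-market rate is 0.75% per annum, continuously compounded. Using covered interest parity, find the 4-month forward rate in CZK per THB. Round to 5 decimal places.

T = 4/12 years.
CZK growth factor: e^(0.0697×4/12) = 1.0235053.
THB growth factor: e^(0.0075×4/12) = 1.0025031.
CIP: F = S · (grow CZK)/(grow THB) = 0.6982 × 1.0235053/1.0025031 = 0.7128271 CZK per THB.

0.71283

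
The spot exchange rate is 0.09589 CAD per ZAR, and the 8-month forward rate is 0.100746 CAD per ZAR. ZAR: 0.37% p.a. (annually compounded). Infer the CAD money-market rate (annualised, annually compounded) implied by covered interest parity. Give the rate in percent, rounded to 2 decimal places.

T = 8/12 years.
By CIP, F/S equals the CAD-to-ZAR growth ratio: 0.100746/0.09589 = 1.0506414.
The ZAR side grows by (1 + 0.0037)^(8/12) = 1.0024651.
Hence g_CAD = 1.0532313.
r = 1.0532313^(12/8) − 1 = 0.080900 → 8.09%.

8.09%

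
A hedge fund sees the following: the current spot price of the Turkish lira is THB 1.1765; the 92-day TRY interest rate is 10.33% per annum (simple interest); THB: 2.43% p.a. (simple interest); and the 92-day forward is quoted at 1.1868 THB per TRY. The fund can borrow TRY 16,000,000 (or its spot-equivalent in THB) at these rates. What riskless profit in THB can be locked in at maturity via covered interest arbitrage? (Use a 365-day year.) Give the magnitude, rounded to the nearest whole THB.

T = 92/365 years.
Route A — deposit TRY, sell forward: 16,000,000 × 1.0260372603 × 1.1868 = THB 19,483,216.33.
Route B — convert at spot, deposit THB: 16,000,000 × 1.1765 × 1.0061249315 = THB 18,939,295.71.
The quoted forward overvalues TRY, so borrow THB, buy TRY at spot, deposit the TRY at 10.33%, and sell the proceeds forward at 1.1868.
Profit = 19,483,216.33 − 18,939,295.71 = THB 543,921.

THB 543,921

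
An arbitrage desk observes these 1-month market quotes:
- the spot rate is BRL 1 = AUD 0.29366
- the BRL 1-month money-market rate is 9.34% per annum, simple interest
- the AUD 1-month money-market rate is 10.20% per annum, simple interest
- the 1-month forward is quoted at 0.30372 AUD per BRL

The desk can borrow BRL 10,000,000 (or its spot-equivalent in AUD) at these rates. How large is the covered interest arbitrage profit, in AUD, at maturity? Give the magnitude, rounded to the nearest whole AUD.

AUD 99,278

T = 1/12 years.
Route A — deposit BRL, sell forward: 10,000,000 × 1.007783333 × 0.30372 = AUD 3,060,839.54.
Route B — convert at spot, deposit AUD: 10,000,000 × 0.29366 × 1.008500 = AUD 2,961,561.10.
The quoted forward overvalues BRL, so borrow AUD, buy BRL at spot, deposit the BRL at 9.34%, and sell the proceeds forward at 0.30372.
Arbitrage profit = |3,060,839.54 − 2,961,561.10| = AUD 99,278.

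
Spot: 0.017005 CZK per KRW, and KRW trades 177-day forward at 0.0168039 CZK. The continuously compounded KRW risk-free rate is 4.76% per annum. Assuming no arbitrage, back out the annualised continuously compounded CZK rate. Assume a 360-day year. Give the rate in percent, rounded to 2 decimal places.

T = 177/360 years.
CIP gives F = S · g_CZK/g_KRW, so g_CZK/g_KRW = 0.0168039/0.017005 = 0.9881741.
KRW growth factor: e^(0.0476×177/360) = 1.0236793.
Hence g_CZK = 1.0115734.
Take logs: ln 1.0115734 / (177/360) = 0.023404, so 2.34%.

2.34%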